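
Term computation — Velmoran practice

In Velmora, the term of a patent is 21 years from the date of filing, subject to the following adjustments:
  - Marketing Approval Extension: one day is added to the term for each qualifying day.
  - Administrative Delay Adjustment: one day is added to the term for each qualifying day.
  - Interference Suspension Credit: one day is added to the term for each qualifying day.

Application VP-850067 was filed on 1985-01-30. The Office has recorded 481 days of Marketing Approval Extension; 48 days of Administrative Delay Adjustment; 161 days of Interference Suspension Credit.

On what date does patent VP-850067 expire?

Base term: filing date + 21 years → 30 January 2006.
Marketing Approval Extension: +481 days → 26 May 2007.
Administrative Delay Adjustment: +48 days → 13 July 2007.
Interference Suspension Credit: +161 days → 21 December 2007.

2007-12-21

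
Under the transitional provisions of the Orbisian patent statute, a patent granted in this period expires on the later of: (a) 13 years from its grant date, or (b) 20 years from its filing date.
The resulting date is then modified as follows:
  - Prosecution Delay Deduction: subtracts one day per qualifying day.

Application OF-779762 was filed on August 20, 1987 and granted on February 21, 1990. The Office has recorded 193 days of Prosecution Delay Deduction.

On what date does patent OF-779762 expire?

2007-02-08

(a) grant + 13 years → 21 February 2003.
(b) filing + 20 years → 20 August 2007.
Later of the two: 20 August 2007.
Prosecution Delay Deduction: −193 days → 8 February 2007.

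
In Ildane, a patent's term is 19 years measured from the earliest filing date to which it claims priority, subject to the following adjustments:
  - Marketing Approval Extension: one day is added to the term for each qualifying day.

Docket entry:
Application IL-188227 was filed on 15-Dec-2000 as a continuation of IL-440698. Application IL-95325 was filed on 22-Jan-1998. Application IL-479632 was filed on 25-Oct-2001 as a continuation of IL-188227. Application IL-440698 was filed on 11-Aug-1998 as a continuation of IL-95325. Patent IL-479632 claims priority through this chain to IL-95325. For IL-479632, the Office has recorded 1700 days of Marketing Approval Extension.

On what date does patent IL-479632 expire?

September 18, 2021

Earliest priority filing: 22 January 1998.
Base term: 22 January 1998 + 19 years → 22 January 2017.
Marketing Approval Extension: +1700 days → 18 September 2021.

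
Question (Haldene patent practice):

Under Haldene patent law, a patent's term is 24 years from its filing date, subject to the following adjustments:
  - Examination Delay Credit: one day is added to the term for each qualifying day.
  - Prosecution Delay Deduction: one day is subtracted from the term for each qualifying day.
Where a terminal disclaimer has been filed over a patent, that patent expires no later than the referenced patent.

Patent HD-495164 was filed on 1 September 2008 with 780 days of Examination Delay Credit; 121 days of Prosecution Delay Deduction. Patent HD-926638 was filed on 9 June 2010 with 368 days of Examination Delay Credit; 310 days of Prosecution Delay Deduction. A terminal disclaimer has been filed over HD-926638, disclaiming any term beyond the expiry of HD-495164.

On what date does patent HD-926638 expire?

2034-06-22

Natural term of HD-926638:
  Base: filing + 24 years → 9 June 2034.
  Examination Delay Credit: +368 days → 12 June 2035.
  Prosecution Delay Deduction: −310 days → 6 August 2034.
Expiry of referenced patent HD-495164:
  Base: filing + 24 years → 1 September 2032.
  Examination Delay Credit: +780 days → 21 October 2034.
  Prosecution Delay Deduction: −121 days → 22 June 2034.
Terminal disclaimer: HD-926638 expires on the earlier of 6 August 2034 and 22 June 2034.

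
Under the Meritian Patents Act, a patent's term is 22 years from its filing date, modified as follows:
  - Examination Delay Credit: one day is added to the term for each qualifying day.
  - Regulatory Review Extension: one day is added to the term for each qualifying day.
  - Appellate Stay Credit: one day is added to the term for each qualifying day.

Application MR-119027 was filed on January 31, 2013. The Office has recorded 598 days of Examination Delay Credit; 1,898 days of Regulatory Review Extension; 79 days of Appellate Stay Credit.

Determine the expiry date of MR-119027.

Base term: filing date + 22 years → 31 January 2035.
Examination Delay Credit: +598 days → 20 September 2036.
Regulatory Review Extension: +1898 days → 1 December 2041.
Appellate Stay Credit: +79 days → 18 February 2042.

2042-02-18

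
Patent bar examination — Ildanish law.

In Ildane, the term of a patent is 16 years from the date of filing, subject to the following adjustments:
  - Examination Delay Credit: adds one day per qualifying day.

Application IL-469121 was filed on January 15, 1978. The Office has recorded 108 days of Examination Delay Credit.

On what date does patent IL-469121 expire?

May 3, 1994

Base term: filing date + 16 years → 15 January 1994.
Examination Delay Credit: +108 days → 3 May 1994.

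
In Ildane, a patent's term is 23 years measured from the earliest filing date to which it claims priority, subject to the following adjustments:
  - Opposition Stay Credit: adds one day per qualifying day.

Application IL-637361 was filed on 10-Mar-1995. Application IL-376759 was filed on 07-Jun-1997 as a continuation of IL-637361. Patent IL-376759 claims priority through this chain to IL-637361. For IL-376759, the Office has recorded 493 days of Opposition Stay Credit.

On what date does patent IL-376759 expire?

Earliest priority filing: 10 March 1995.
Base term: 10 March 1995 + 23 years → 10 March 2018.
Opposition Stay Credit: +493 days → 16 July 2019.

July 16, 2019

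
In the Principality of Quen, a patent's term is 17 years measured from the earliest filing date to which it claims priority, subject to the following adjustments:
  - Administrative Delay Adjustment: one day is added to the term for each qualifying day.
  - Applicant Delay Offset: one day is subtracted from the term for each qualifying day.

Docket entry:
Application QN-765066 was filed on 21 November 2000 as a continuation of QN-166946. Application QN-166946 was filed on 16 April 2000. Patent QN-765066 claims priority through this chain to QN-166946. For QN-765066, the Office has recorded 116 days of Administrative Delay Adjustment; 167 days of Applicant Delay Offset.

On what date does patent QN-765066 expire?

Earliest priority filing: 16 April 2000.
Base term: 16 April 2000 + 17 years → 16 April 2017.
Administrative Delay Adjustment: +116 days → 10 August 2017.
Applicant Delay Offset: −167 days → 24 February 2017.

February 24, 2017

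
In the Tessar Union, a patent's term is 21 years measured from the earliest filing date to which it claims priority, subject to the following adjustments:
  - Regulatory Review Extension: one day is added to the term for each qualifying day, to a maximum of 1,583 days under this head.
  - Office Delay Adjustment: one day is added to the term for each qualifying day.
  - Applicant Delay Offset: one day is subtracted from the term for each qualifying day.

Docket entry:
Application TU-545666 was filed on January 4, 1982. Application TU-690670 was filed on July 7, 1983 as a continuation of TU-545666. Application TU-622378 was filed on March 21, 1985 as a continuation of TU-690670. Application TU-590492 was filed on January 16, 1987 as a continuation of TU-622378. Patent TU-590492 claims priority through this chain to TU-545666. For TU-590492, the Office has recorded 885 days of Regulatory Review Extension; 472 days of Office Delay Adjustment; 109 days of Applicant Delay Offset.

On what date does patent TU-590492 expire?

Earliest priority filing: 4 January 1982.
Base term: 4 January 1982 + 21 years → 4 January 2003.
Regulatory Review Extension: 885 days (within the 1583-day cap) → +885 days → 7 June 2005.
Office Delay Adjustment: +472 days → 22 September 2006.
Applicant Delay Offset: −109 days → 5 June 2006.

June 5, 2006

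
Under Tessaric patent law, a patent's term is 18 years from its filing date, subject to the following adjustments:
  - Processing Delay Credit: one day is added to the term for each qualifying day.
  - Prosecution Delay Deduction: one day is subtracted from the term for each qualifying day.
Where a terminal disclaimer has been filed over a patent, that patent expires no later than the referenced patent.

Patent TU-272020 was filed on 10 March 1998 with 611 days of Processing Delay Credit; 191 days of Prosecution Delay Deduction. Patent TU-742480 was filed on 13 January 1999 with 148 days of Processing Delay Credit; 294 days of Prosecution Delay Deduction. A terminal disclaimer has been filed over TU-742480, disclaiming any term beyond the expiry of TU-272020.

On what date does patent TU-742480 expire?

2016-08-20

Natural term of TU-742480:
  Base: filing + 18 years → 13 January 2017.
  Processing Delay Credit: +148 days → 10 June 2017.
  Prosecution Delay Deduction: −294 days → 20 August 2016.
Expiry of referenced patent TU-272020:
  Base: filing + 18 years → 10 March 2016.
  Processing Delay Credit: +611 days → 11 November 2017.
  Prosecution Delay Deduction: −191 days → 4 May 2017.
Terminal disclaimer: TU-742480 expires on the earlier of 20 August 2016 and 4 May 2017.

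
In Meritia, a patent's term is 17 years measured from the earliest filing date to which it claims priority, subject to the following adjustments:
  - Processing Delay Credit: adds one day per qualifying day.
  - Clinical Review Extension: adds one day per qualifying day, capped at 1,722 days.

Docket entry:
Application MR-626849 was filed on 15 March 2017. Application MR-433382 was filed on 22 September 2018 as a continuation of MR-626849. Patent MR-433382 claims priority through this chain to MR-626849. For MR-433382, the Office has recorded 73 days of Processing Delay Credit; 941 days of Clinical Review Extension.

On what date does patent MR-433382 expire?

Earliest priority filing: 15 March 2017.
Base term: 15 March 2017 + 17 years → 15 March 2034.
Processing Delay Credit: +73 days → 27 May 2034.
Clinical Review Extension: 941 days (within the 1722-day cap) → +941 days → 23 December 2036.

2036-12-23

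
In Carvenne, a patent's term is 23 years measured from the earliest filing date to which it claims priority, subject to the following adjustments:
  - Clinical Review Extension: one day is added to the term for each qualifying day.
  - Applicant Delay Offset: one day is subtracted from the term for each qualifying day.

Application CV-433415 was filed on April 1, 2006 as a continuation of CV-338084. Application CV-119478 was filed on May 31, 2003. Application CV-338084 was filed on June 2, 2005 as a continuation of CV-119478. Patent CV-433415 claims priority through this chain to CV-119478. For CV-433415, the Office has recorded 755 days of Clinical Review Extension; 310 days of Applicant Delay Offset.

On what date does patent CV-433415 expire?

August 19, 2027

Earliest priority filing: 31 May 2003.
Base term: 31 May 2003 + 23 years → 31 May 2026.
Clinical Review Extension: +755 days → 24 June 2028.
Applicant Delay Offset: −310 days → 19 August 2027.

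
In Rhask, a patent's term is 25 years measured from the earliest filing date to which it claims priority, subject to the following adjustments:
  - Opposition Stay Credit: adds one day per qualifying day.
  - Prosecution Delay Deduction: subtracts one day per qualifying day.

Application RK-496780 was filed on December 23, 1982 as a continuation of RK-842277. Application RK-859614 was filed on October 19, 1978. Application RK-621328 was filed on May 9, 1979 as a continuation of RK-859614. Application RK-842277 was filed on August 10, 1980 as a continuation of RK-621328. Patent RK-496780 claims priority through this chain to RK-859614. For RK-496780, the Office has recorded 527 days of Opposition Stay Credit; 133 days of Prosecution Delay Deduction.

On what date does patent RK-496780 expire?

Earliest priority filing: 19 October 1978.
Base term: 19 October 1978 + 25 years → 19 October 2003.
Opposition Stay Credit: +527 days → 29 March 2005.
Prosecution Delay Deduction: −133 days → 16 November 2004.

2004-11-16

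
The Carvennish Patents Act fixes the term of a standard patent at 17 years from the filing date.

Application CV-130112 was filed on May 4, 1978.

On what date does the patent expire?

May 4, 1995

Filing date + 17 years → 4 May 1995.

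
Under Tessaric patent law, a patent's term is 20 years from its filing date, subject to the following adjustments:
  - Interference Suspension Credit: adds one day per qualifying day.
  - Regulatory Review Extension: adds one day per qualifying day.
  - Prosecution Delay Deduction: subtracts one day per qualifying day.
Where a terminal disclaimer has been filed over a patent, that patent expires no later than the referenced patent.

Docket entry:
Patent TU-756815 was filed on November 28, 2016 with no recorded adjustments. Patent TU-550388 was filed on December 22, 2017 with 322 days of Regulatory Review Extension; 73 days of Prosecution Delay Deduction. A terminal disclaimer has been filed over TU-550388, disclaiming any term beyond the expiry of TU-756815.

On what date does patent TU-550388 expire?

Natural term of TU-550388:
  Base: filing + 20 years → 22 December 2037.
  Regulatory Review Extension: +322 days → 9 November 2038.
  Prosecution Delay Deduction: −73 days → 28 August 2038.
Expiry of referenced patent TU-756815:
  Base: filing + 20 years → 28 November 2036.
Terminal disclaimer: TU-550388 expires on the earlier of 28 August 2038 and 28 November 2036.

November 28, 2036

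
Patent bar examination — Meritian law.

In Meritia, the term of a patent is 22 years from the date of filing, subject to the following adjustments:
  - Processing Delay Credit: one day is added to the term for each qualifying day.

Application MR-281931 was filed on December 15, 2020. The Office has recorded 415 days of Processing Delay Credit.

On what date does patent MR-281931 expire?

Base term: filing date + 22 years → 15 December 2042.
Processing Delay Credit: +415 days → 3 February 2044.

February 3, 2044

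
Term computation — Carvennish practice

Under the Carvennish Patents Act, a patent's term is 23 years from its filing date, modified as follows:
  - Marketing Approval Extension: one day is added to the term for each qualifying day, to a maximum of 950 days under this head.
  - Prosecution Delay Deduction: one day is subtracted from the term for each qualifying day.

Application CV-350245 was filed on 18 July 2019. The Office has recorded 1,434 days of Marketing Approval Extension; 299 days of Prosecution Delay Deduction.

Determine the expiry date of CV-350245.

Base term: filing date + 23 years → 18 July 2042.
Marketing Approval Extension: 1434 days claimed exceeds the 950-day cap, so +950 days → 22 February 2045.
Prosecution Delay Deduction: −299 days → 29 April 2044.

2044-04-29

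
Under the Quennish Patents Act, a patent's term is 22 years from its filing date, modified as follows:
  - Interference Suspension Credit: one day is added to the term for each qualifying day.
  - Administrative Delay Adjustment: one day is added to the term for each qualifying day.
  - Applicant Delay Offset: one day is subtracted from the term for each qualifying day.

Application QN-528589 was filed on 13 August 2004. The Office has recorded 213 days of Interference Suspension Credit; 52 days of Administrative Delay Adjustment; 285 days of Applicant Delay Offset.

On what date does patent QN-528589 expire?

July 24, 2026

Base term: filing date + 22 years → 13 August 2026.
Interference Suspension Credit: +213 days → 14 March 2027.
Administrative Delay Adjustment: +52 days → 5 May 2027.
Applicant Delay Offset: −285 days → 24 July 2026.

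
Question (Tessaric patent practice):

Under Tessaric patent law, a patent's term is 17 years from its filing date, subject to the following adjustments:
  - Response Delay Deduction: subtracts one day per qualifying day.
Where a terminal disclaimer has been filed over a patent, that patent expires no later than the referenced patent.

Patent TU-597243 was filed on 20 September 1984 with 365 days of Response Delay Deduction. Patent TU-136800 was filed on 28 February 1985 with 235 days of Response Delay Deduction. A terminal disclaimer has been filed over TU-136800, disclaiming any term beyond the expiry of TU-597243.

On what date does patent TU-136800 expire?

2000-09-20

Natural term of TU-136800:
  Base: filing + 17 years → 28 February 2002.
  Response Delay Deduction: −235 days → 8 July 2001.
Expiry of referenced patent TU-597243:
  Base: filing + 17 years → 20 September 2001.
  Response Delay Deduction: −365 days → 20 September 2000.
Terminal disclaimer: TU-136800 expires on the earlier of 8 July 2001 and 20 September 2000.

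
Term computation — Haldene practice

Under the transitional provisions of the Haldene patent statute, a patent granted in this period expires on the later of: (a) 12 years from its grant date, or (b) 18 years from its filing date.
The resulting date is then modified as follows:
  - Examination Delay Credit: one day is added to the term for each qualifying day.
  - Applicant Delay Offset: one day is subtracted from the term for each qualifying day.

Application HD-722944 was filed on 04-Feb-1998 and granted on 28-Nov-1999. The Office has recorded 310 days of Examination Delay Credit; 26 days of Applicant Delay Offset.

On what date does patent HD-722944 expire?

(a) grant + 12 years → 28 November 2011.
(b) filing + 18 years → 4 February 2016.
Later of the two: 4 February 2016.
Examination Delay Credit: +310 days → 10 December 2016.
Applicant Delay Offset: −26 days → 14 November 2016.

2016-11-14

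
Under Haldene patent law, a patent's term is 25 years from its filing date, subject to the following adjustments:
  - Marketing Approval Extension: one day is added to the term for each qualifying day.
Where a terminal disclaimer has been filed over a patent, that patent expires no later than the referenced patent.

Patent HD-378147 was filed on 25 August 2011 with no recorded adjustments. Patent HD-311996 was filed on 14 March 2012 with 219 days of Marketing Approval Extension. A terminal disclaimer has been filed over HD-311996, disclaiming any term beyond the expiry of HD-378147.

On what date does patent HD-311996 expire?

Natural term of HD-311996:
  Base: filing + 25 years → 14 March 2037.
  Marketing Approval Extension: +219 days → 19 October 2037.
Expiry of referenced patent HD-378147:
  Base: filing + 25 years → 25 August 2036.
Terminal disclaimer: HD-311996 expires on the earlier of 19 October 2037 and 25 August 2036.

August 25, 2036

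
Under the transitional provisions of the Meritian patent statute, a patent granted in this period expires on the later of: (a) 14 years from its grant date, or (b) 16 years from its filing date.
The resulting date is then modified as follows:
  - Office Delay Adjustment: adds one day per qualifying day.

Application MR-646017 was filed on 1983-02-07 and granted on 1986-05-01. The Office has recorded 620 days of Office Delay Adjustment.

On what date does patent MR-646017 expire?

(a) grant + 14 years → 1 May 2000.
(b) filing + 16 years → 7 February 1999.
Later of the two: 1 May 2000.
Office Delay Adjustment: +620 days → 11 January 2002.

2002-01-11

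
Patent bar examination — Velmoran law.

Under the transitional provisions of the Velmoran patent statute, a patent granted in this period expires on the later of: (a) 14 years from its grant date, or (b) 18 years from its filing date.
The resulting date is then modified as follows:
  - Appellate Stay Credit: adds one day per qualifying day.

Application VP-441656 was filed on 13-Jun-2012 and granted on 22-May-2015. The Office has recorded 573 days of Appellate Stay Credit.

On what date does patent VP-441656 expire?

(a) grant + 14 years → 22 May 2029.
(b) filing + 18 years → 13 June 2030.
Later of the two: 13 June 2030.
Appellate Stay Credit: +573 days → 7 January 2032.

2032-01-07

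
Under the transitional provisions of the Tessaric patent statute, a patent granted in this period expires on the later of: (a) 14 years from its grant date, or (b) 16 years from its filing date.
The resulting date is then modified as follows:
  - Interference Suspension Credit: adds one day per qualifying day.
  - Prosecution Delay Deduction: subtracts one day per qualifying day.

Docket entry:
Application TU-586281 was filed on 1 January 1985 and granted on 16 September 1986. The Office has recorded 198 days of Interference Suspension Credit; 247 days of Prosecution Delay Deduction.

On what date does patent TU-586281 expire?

November 13, 2000

(a) grant + 14 years → 16 September 2000.
(b) filing + 16 years → 1 January 2001.
Later of the two: 1 January 2001.
Interference Suspension Credit: +198 days → 18 July 2001.
Prosecution Delay Deduction: −247 days → 13 November 2000.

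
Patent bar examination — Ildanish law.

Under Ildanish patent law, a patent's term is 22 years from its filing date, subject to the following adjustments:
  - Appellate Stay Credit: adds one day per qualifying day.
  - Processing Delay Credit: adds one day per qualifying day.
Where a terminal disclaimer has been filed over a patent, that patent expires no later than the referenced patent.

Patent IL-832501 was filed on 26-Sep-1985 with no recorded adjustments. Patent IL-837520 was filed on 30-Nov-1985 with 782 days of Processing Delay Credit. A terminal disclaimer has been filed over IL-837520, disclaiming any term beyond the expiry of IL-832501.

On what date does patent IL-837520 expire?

2007-09-26

Natural term of IL-837520:
  Base: filing + 22 years → 30 November 2007.
  Processing Delay Credit: +782 days → 20 January 2010.
Expiry of referenced patent IL-832501:
  Base: filing + 22 years → 26 September 2007.
Terminal disclaimer: IL-837520 expires on the earlier of 20 January 2010 and 26 September 2007.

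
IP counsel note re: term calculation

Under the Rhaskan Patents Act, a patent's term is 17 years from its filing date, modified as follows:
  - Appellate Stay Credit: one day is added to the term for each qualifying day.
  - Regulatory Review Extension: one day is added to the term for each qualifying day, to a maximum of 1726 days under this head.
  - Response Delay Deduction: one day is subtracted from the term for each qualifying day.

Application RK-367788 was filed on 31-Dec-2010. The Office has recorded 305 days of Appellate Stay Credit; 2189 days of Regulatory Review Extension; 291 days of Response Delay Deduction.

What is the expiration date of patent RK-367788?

2032-10-05

Base term: filing date + 17 years → 31 December 2027.
Appellate Stay Credit: +305 days → 31 October 2028.
Regulatory Review Extension: 2189 days claimed exceeds the 1726-day cap, so +1726 days → 23 July 2033.
Response Delay Deduction: −291 days → 5 October 2032.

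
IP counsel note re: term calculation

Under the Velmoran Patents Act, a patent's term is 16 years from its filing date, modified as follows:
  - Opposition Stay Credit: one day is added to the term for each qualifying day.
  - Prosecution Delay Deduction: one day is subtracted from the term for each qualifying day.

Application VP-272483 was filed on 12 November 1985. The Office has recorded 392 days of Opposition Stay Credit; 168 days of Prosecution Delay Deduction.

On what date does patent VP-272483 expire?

Base term: filing date + 16 years → 12 November 2001.
Opposition Stay Credit: +392 days → 9 December 2002.
Prosecution Delay Deduction: −168 days → 24 June 2002.

June 24, 2002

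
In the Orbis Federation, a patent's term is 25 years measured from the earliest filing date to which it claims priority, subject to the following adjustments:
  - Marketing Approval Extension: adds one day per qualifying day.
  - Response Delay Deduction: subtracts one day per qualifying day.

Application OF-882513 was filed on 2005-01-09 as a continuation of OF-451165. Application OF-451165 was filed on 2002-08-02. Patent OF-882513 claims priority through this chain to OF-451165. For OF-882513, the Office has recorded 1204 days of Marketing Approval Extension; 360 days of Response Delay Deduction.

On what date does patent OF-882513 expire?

Earliest priority filing: 2 August 2002.
Base term: 2 August 2002 + 25 years → 2 August 2027.
Marketing Approval Extension: +1204 days → 18 November 2030.
Response Delay Deduction: −360 days → 23 November 2029.

2029-11-23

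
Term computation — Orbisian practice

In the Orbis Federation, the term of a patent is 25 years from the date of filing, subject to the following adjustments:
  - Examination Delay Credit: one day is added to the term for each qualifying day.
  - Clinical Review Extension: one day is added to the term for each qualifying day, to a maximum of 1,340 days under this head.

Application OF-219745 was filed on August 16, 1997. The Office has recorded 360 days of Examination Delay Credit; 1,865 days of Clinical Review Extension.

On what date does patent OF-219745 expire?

April 12, 2027

Base term: filing date + 25 years → 16 August 2022.
Examination Delay Credit: +360 days → 11 August 2023.
Clinical Review Extension: 1865 days claimed exceeds the 1340-day cap, so +1340 days → 12 April 2027.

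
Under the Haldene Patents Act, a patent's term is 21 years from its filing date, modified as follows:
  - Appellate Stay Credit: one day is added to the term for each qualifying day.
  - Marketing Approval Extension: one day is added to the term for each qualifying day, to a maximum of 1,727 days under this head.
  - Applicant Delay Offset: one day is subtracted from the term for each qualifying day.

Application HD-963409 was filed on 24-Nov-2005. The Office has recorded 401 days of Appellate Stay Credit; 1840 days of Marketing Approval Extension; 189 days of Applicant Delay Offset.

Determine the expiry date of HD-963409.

Base term: filing date + 21 years → 24 November 2026.
Appellate Stay Credit: +401 days → 30 December 2027.
Marketing Approval Extension: 1840 days claimed exceeds the 1727-day cap, so +1727 days → 21 September 2032.
Applicant Delay Offset: −189 days → 16 March 2032.

2032-03-16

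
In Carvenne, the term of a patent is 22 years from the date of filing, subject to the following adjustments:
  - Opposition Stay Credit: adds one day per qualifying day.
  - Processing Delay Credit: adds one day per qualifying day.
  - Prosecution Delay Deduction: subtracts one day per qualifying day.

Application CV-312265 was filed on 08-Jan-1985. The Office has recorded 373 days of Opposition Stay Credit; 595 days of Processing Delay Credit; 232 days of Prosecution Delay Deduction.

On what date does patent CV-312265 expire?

2009-01-13

Base term: filing date + 22 years → 8 January 2007.
Opposition Stay Credit: +373 days → 16 January 2008.
Processing Delay Credit: +595 days → 2 September 2009.
Prosecution Delay Deduction: −232 days → 13 January 2009.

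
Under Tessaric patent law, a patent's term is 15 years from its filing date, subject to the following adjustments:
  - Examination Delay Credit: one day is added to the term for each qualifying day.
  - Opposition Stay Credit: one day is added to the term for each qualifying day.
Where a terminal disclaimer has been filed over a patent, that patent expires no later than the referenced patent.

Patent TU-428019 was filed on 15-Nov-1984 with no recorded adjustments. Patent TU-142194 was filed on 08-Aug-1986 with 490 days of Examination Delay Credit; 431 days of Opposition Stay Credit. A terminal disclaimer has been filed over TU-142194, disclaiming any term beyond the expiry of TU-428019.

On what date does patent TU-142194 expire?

November 15, 1999

Natural term of TU-142194:
  Base: filing + 15 years → 8 August 2001.
  Examination Delay Credit: +490 days → 11 December 2002.
  Opposition Stay Credit: +431 days → 15 February 2004.
Expiry of referenced patent TU-428019:
  Base: filing + 15 years → 15 November 1999.
Terminal disclaimer: TU-142194 expires on the earlier of 15 February 2004 and 15 November 1999.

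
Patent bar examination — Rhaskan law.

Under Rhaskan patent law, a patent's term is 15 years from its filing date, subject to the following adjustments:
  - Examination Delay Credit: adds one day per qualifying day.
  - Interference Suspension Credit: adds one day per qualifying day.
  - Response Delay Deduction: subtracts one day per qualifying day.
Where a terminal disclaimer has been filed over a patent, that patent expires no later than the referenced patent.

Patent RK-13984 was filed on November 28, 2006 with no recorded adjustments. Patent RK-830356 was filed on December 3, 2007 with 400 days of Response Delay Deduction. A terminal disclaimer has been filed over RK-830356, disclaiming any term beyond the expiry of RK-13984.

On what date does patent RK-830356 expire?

Natural term of RK-830356:
  Base: filing + 15 years → 3 December 2022.
  Response Delay Deduction: −400 days → 29 October 2021.
Expiry of referenced patent RK-13984:
  Base: filing + 15 years → 28 November 2021.
Terminal disclaimer: RK-830356 expires on the earlier of 29 October 2021 and 28 November 2021.

October 29, 2021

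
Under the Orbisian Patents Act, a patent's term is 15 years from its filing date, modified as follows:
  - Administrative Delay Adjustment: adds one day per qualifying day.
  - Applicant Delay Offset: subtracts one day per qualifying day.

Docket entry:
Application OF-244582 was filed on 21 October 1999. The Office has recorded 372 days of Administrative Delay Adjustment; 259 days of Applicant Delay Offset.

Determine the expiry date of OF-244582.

Base term: filing date + 15 years → 21 October 2014.
Administrative Delay Adjustment: +372 days → 28 October 2015.
Applicant Delay Offset: −259 days → 11 February 2015.

2015-02-11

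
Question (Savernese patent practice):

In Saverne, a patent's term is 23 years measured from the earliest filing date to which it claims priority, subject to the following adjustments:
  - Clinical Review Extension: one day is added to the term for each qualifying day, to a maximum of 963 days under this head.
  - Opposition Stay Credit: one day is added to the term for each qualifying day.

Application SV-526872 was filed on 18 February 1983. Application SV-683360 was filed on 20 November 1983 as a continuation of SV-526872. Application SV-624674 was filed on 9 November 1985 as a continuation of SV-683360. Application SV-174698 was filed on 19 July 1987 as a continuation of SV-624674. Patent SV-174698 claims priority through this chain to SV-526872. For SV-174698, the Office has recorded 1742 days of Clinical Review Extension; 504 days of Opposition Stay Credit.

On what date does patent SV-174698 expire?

Earliest priority filing: 18 February 1983.
Base term: 18 February 1983 + 23 years → 18 February 2006.
Clinical Review Extension: 1742 days claimed exceeds the 963-day cap, so +963 days → 8 October 2008.
Opposition Stay Credit: +504 days → 24 February 2010.

February 24, 2010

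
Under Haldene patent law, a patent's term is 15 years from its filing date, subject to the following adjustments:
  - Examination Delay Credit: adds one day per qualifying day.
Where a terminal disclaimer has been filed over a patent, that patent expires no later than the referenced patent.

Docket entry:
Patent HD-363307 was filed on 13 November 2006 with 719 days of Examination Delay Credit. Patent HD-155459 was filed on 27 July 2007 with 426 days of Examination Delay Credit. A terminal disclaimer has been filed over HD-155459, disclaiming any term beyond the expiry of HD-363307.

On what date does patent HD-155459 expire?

Natural term of HD-155459:
  Base: filing + 15 years → 27 July 2022.
  Examination Delay Credit: +426 days → 26 September 2023.
Expiry of referenced patent HD-363307:
  Base: filing + 15 years → 13 November 2021.
  Examination Delay Credit: +719 days → 2 November 2023.
Terminal disclaimer: HD-155459 expires on the earlier of 26 September 2023 and 2 November 2023.

2023-09-26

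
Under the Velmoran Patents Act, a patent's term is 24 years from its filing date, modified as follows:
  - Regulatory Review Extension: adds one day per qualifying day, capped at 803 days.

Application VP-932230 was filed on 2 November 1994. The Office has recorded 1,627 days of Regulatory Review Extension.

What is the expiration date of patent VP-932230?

January 13, 2021

Base term: filing date + 24 years → 2 November 2018.
Regulatory Review Extension: 1627 days claimed exceeds the 803-day cap, so +803 days → 13 January 2021.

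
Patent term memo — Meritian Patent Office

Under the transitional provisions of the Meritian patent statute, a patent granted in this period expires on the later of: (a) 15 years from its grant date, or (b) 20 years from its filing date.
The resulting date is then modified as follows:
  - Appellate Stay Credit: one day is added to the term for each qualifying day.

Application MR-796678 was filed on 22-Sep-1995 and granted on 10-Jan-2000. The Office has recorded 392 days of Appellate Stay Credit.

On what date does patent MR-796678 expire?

(a) grant + 15 years → 10 January 2015.
(b) filing + 20 years → 22 September 2015.
Later of the two: 22 September 2015.
Appellate Stay Credit: +392 days → 18 October 2016.

2016-10-18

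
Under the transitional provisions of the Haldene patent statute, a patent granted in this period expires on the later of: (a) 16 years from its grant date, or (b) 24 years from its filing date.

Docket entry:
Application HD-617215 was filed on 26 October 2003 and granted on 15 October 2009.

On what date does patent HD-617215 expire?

2027-10-26

(a) grant + 16 years → 15 October 2025.
(b) filing + 24 years → 26 October 2027.
Later of the two: 26 October 2027.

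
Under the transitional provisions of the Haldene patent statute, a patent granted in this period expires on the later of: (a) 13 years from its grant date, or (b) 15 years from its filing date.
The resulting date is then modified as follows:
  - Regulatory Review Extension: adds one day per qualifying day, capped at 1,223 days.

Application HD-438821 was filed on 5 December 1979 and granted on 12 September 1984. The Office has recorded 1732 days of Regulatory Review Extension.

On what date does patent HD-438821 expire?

January 17, 2001

(a) grant + 13 years → 12 September 1997.
(b) filing + 15 years → 5 December 1994.
Later of the two: 12 September 1997.
Regulatory Review Extension: 1732 days claimed exceeds the 1223-day cap, so +1223 days → 17 January 2001.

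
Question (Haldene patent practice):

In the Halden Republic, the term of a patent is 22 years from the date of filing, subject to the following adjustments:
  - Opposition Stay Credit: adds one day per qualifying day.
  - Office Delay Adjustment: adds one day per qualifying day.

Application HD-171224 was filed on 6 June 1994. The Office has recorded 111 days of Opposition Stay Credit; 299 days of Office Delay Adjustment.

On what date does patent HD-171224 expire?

Base term: filing date + 22 years → 6 June 2016.
Opposition Stay Credit: +111 days → 25 September 2016.
Office Delay Adjustment: +299 days → 21 July 2017.

July 21, 2017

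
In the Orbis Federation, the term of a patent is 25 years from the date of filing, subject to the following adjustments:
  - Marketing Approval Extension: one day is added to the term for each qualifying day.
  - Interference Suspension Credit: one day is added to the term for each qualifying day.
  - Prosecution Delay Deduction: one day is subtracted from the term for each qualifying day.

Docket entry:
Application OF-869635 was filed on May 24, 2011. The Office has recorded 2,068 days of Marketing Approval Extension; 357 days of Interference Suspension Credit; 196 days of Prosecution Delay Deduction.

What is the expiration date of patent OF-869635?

Base term: filing date + 25 years → 24 May 2036.
Marketing Approval Extension: +2068 days → 21 January 2042.
Interference Suspension Credit: +357 days → 13 January 2043.
Prosecution Delay Deduction: −196 days → 1 July 2042.

July 1, 2042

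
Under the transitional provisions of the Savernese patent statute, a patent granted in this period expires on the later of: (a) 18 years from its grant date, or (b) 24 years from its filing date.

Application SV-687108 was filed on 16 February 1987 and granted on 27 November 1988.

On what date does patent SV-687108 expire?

(a) grant + 18 years → 27 November 2006.
(b) filing + 24 years → 16 February 2011.
Later of the two: 16 February 2011.

2011-02-16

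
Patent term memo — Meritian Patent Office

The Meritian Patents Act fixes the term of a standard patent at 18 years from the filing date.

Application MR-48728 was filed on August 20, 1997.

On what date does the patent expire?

August 20, 2015

Filing date + 18 years → 20 August 2015.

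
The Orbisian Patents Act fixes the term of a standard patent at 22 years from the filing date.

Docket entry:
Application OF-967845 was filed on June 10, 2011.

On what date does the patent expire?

Filing date + 22 years → 10 June 2033.

2033-06-10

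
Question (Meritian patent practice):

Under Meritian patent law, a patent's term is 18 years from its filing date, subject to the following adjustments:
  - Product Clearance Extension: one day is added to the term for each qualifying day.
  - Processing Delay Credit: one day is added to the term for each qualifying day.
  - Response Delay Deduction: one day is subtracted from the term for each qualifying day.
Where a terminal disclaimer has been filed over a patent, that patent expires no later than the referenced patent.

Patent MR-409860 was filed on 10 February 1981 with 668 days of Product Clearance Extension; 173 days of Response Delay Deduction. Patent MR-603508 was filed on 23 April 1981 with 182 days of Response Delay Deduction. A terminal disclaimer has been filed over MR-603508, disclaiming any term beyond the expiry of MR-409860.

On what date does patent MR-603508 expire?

October 23, 1998

Natural term of MR-603508:
  Base: filing + 18 years → 23 April 1999.
  Response Delay Deduction: −182 days → 23 October 1998.
Expiry of referenced patent MR-409860:
  Base: filing + 18 years → 10 February 1999.
  Product Clearance Extension: +668 days → 9 December 2000.
  Response Delay Deduction: −173 days → 19 June 2000.
Terminal disclaimer: MR-603508 expires on the earlier of 23 October 1998 and 19 June 2000.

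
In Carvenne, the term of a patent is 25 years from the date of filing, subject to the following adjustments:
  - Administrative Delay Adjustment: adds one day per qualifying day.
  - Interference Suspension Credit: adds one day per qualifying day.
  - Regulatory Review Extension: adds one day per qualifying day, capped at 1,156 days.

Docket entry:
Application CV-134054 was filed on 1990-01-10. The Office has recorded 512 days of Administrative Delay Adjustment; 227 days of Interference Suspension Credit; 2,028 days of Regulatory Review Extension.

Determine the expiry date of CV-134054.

Base term: filing date + 25 years → 10 January 2015.
Administrative Delay Adjustment: +512 days → 5 June 2016.
Interference Suspension Credit: +227 days → 18 January 2017.
Regulatory Review Extension: 2028 days claimed exceeds the 1156-day cap, so +1156 days → 19 March 2020.

2020-03-19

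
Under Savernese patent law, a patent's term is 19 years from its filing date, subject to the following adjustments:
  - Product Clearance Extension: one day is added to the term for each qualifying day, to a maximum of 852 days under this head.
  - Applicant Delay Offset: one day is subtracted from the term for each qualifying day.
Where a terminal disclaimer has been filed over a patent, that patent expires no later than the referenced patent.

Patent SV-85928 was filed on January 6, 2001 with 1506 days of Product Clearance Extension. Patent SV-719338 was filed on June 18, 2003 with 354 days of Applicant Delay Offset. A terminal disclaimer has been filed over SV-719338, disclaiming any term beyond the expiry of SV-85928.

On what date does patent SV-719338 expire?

June 29, 2021

Natural term of SV-719338:
  Base: filing + 19 years → 18 June 2022.
  Applicant Delay Offset: −354 days → 29 June 2021.
Expiry of referenced patent SV-85928:
  Base: filing + 19 years → 6 January 2020.
  Product Clearance Extension: 1506 days claimed exceeds the 852-day cap, so +852 days → 7 May 2022.
Terminal disclaimer: SV-719338 expires on the earlier of 29 June 2021 and 7 May 2022.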